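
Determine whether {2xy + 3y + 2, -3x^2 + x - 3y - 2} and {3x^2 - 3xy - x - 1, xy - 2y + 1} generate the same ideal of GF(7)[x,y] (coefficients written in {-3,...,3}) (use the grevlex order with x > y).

Equality of ideals is decidable: compute both reduced Gröbner bases (unique for the ordering) and check whether they agree.
Buchberger on the first generating set:
f_1 = 2xy + 3y + 2, LT = xy.
f_2 = -3x^2 + x - 3y - 2, LT = x^2.

S(f_1,f_2): lcm = x^2y. S = 3xy - y^2 + x - 3y.
  leading term xy: subtract (-2)·f_1 from 3xy - y^2 + x - 3y → -y^2 + x + 3y - 3
  leading term y^2: no divisor's leading term divides it; move -y^2 to the remainder.
  leading term x: no divisor's leading term divides it; move x to the remainder.
  leading term y: no divisor's leading term divides it; move 3y to the remainder.
  leading term 1: no divisor's leading term divides it; move -3 to the remainder.
  remainder -y^2 + x + 3y - 3 ≠ 0; add g_3 = -y^2 + x + 3y - 3 to the basis.

The other S-polynomials (S(f_1,g_3), S(f_2,g_3)) all reduce to 0 modulo the current basis, so we have a Gröbner basis.
Inter-reduce: drop elements whose leading term is divisible by another's, tail-reduce, and make monic.
Reduced Gröbner basis: {x^2 + 2x + y + 3, xy - 2y + 1, y^2 - x - 3y + 3}.

Buchberger on the second generating set:
h_1 = 3x^2 - 3xy - x - 1, LT = x^2.
h_2 = xy - 2y + 1, LT = xy.

S(h_1,h_2): lcm = x^2y. S = -xy^2 - 3xy - x + 2y.
  leading term xy^2: subtract (-y)·h_2 from -xy^2 - 3xy - x + 2y → -3xy - 2y^2 - x + 3y
  leading term xy: subtract (-3)·h_2 from -3xy - 2y^2 - x + 3y → -2y^2 - x - 3y + 3
  leading term y^2: no divisor's leading term divides it; move -2y^2 to the remainder.
  leading term x: no divisor's leading term divides it; move -x to the remainder.
  leading term y: no divisor's leading term divides it; move -3y to the remainder.
  leading term 1: no divisor's leading term divides it; move 3 to the remainder.
  remainder -2y^2 - x - 3y + 3 ≠ 0; add k_3 = -2y^2 - x - 3y + 3 to the basis.

The other S-polynomials (S(h_1,k_3), S(h_2,k_3)) all reduce to 0 modulo the current basis, so we have a Gröbner basis.
Inter-reduce: drop elements whose leading term is divisible by another's, tail-reduce, and make monic.
Reduced Gröbner basis: {x^2 + 2x - 2y + 3, xy - 2y + 1, y^2 - 3x - 2y + 2}.

These differ, so the ideals are not equal.
The choice of monomial ordering does not affect the verdict — as long as both bases are computed under the same ordering, their equality decides ideal equality.

No, the ideals differ.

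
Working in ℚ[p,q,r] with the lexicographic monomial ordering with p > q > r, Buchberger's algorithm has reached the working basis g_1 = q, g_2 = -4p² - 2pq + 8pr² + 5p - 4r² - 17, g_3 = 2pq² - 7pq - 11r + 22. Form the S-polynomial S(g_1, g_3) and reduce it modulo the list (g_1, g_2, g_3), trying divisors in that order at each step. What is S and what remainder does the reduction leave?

lcm(LM(g_1), LM(g_3)) = pq².
S = (lcm/LT(g_1))·g_1 − (lcm/LT(g_3))·g_3 = 7/2pq + 11/2r - 11.
Reduce S modulo (g_1, g_2, g_3) in that order:
  leading term pq: subtract (7/2p)·g_1 from 7/2pq + 11/2r - 11 → 11/2r - 11
  leading term r: no divisor's leading term divides it; move 11/2r to the remainder.
  leading term 1: no divisor's leading term divides it; move -11 to the remainder.
The remainder 11/2r - 11 is nonzero, so it would be added as the next basis element.

S(g_1, g_3) = 7/2pq + 11/2r - 11; remainder on division = 11/2r - 11.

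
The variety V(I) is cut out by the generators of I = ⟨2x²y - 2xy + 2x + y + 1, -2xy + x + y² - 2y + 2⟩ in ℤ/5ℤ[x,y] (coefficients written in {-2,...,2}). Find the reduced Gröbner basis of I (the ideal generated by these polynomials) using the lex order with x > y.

f_1 = 2x²y - 2xy + 2x + y + 1, LT = x²y.
f_2 = -2xy + x + y² - 2y + 2, LT = xy.

S(f_1,f_2): lcm = x²y. S = -2x² - 2xy² - 2xy + 2x - 2y - 2.
  leading term x²: no divisor's leading term divides it; move -2x² to the remainder.
  leading term xy²: subtract (y)·f_2 from -2xy² - 2xy + 2x - 2y - 2 → 2xy + 2x - y³ + 2y² + y - 2
  leading term xy: subtract (-1)·f_2 from 2xy + 2x - y³ + 2y² + y - 2 → -2x - y³ - 2y² - y
  leading term x: no divisor's leading term divides it; move -2x to the remainder.
  leading term y³: no divisor's leading term divides it; move -y³ to the remainder.
  leading term y²: no divisor's leading term divides it; move -2y² to the remainder.
  leading term y: no divisor's leading term divides it; move -y to the remainder.
  remainder -2x² - 2x - y³ - 2y² - y ≠ 0; add g_3 = -2x² - 2x - y³ - 2y² - y to the basis.

S(f_1,g_3): lcm = x²y. S = -2xy + x + 2y⁴ - y³ + 2y² - 2y - 2.
  leading term xy: subtract (1)·f_2 from -2xy + x + 2y⁴ - y³ + 2y² - 2y - 2 → 2y⁴ - y³ + y² + 1
  leading term y⁴: no divisor's leading term divides it; move 2y⁴ to the remainder.
  leading term y³: no divisor's leading term divides it; move -y³ to the remainder.
  leading term y²: no divisor's leading term divides it; move y² to the remainder.
  leading term 1: no divisor's leading term divides it; move 1 to the remainder.
  remainder 2y⁴ - y³ + y² + 1 ≠ 0; add g_4 = 2y⁴ - y³ + y² + 1 to the basis.

S(f_2,g_3): lcm = x²y. S = 2x² + 2xy² - x + 2y⁴ - y³ + 2y².
  leading term x²: subtract (-1)·g_3 from 2x² + 2xy² - x + 2y⁴ - y³ + 2y² → 2xy² + 2x + 2y⁴ - 2y³ - y
  leading term xy²: subtract (-y)·f_2 from 2xy² + 2x + 2y⁴ - 2y³ - y → xy + 2x + 2y⁴ - y³ - 2y² + y
  leading term xy: subtract (2)·f_2 from xy + 2x + 2y⁴ - y³ - 2y² + y → 2y⁴ - y³ + y² + 1
  leading term y⁴: subtract (1)·g_4 from 2y⁴ - y³ + y² + 1 → 0
  remainder 0.

S(f_1,g_4): lcm = x²y⁴. S = -2x²y³ + 2x²y² + 2x² - xy⁴ + xy³ - 2y⁴ - 2y³.
  leading term x²y³: subtract (-y²)·f_1 from -2x²y³ + 2x²y² + 2x² - xy⁴ + xy³ - 2y⁴ - 2y³ → 2x²y² + 2x² - xy⁴ - xy³ + 2xy² - 2y⁴ - y³ + y²
  leading term x²y²: subtract (y)·f_1 from 2x²y² + 2x² - xy⁴ - xy³ + 2xy² - 2y⁴ - y³ + y² → 2x² - xy⁴ - xy³ - xy² - 2xy - 2y⁴ - y³ - y
  leading term x²: subtract (-1)·g_3 from 2x² - xy⁴ - xy³ - xy² - 2xy - 2y⁴ - y³ - y → -xy⁴ - xy³ - xy² - 2xy - 2x - 2y⁴ - 2y³ - 2y² - 2y
  leading term xy⁴: subtract (-2y³)·f_2 from -xy⁴ - xy³ - xy² - 2xy - 2x - 2y⁴ - 2y³ - 2y² - 2y → xy³ - xy² - 2xy - 2x + 2y⁵ - y⁴ + 2y³ - 2y² - 2y
  leading term xy³: subtract (2y²)·f_2 from xy³ - xy² - 2xy - 2x + 2y⁵ - y⁴ + 2y³ - 2y² - 2y → 2xy² - 2xy - 2x + 2y⁵ + 2y⁴ + y³ - y² - 2y
  leading term xy²: subtract (-y)·f_2 from 2xy² - 2xy - 2x + 2y⁵ + 2y⁴ + y³ - y² - 2y → -xy - 2x + 2y⁵ + 2y⁴ + 2y³ + 2y²
  leading term xy: subtract (-2)·f_2 from -xy - 2x + 2y⁵ + 2y⁴ + 2y³ + 2y² → 2y⁵ + 2y⁴ + 2y³ - y² + y - 1
  leading term y⁵: subtract (y)·g_4 from 2y⁵ + 2y⁴ + 2y³ - y² + y - 1 → -2y⁴ + y³ - y² - 1
  leading term y⁴: subtract (-1)·g_4 from -2y⁴ + y³ - y² - 1 → 0
  remainder 0.

S(f_2,g_4): lcm = xy⁴. S = 2xy² + 2x + 2y⁵ + y⁴ - y³.
  leading term xy²: subtract (-y)·f_2 from 2xy² + 2x + 2y⁵ + y⁴ - y³ → xy + 2x + 2y⁵ + y⁴ - 2y² + 2y
  leading term xy: subtract (2)·f_2 from xy + 2x + 2y⁵ + y⁴ - 2y² + 2y → 2y⁵ + y⁴ + y² + y + 1
  leading term y⁵: subtract (y)·g_4 from 2y⁵ + y⁴ + y² + y + 1 → 2y⁴ - y³ + y² + 1
  leading term y⁴: subtract (1)·g_4 from 2y⁴ - y³ + y² + 1 → 0
  remainder 0.

S(g_3,g_4): leading monomials are coprime, so the S-polynomial reduces to 0 (Buchberger's first criterion).
Every S-polynomial of the final basis reduces to 0, so we have a Gröbner basis.
Inter-reduce: drop elements whose leading term is divisible by another's, tail-reduce, and make monic.

G = {x² + x - 2y³ + y² - 2y, xy + 2x + 2y² + y - 1, y⁴ + 2y³ - 2y² - 2}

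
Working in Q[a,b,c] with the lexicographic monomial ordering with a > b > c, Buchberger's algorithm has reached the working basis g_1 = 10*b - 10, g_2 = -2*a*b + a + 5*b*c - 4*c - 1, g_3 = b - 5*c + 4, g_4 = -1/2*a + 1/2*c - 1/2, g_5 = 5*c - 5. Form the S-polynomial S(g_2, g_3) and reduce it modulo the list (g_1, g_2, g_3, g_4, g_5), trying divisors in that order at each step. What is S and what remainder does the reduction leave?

S(g_2, g_3) = 5*a*c - 9/2*a - 5/2*b*c + 2*c + 1/2; remainder on division = 0.

lcm(LM(g_2), LM(g_3)) = a*b.
S = (lcm/LT(g_2))·g_2 − (lcm/LT(g_3))·g_3 = 5*a*c - 9/2*a - 5/2*b*c + 2*c + 1/2.
Reduce S modulo (g_1, g_2, g_3, g_4, g_5) in that order:
  leading term a*c: subtract (-10*c)·g_4 from 5*a*c - 9/2*a - 5/2*b*c + 2*c + 1/2 → -9/2*a - 5/2*b*c + 5*c**2 - 3*c + 1/2
  leading term a: subtract (9)·g_4 from -9/2*a - 5/2*b*c + 5*c**2 - 3*c + 1/2 → -5/2*b*c + 5*c**2 - 15/2*c + 5
  leading term b*c: subtract (-1/4*c)·g_1 from -5/2*b*c + 5*c**2 - 15/2*c + 5 → 5*c**2 - 10*c + 5
  leading term c**2: subtract (c)·g_5 from 5*c**2 - 10*c + 5 → -5*c + 5
  leading term c: subtract (-1)·g_5 from -5*c + 5 → 0
The remainder is 0, so this S-polynomial contributes no new basis element.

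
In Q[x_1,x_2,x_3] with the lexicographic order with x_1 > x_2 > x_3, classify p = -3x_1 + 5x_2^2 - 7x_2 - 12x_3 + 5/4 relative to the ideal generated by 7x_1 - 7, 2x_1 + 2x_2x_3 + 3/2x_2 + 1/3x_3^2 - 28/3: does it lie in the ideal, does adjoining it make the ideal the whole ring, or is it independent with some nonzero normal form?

First compute the reduced Gröbner basis of I by Buchberger's algorithm.
f_1 = 7x_1 - 7, LT = x_1.
f_2 = 2x_1 + 2x_2x_3 + 3/2x_2 + 1/3x_3^2 - 28/3, LT = x_1.

S(f_1,f_2): lcm = x_1. S = -x_2x_3 - 3/4x_2 - 1/6x_3^2 + 11/3.
  leading term x_2x_3: no divisor's leading term divides it; move -x_2x_3 to the remainder.
  leading term x_2: no divisor's leading term divides it; move -3/4x_2 to the remainder.
  leading term x_3^2: no divisor's leading term divides it; move -1/6x_3^2 to the remainder.
  leading term 1: no divisor's leading term divides it; move 11/3 to the remainder.
  remainder -x_2x_3 - 3/4x_2 - 1/6x_3^2 + 11/3 ≠ 0; add h_3 = -x_2x_3 - 3/4x_2 - 1/6x_3^2 + 11/3 to the basis.

The other S-polynomials (S(f_1,h_3), S(f_2,h_3)) all reduce to 0 modulo the current basis, so we have a Gröbner basis.
Inter-reduce: drop elements whose leading term is divisible by another's, tail-reduce, and make monic.
Reduced Gröbner basis: {x_1 - 1, x_2x_3 + 3/4x_2 + 1/6x_3^2 - 11/3}.
Label its elements g_1 = x_1 - 1, g_2 = x_2x_3 + 3/4x_2 + 1/6x_3^2 - 11/3.

Reduce p = -3x_1 + 5x_2^2 - 7x_2 - 12x_3 + 5/4 modulo G:
  leading term x_1: subtract (-3)·g_1 from -3x_1 + 5x_2^2 - 7x_2 - 12x_3 + 5/4 → 5x_2^2 - 7x_2 - 12x_3 - 7/4
  leading term x_2^2: no divisor's leading term divides it; move 5x_2^2 to the remainder.
  leading term x_2: no divisor's leading term divides it; move -7x_2 to the remainder.
  leading term x_3: no divisor's leading term divides it; move -12x_3 to the remainder.
  leading term 1: no divisor's leading term divides it; move -7/4 to the remainder.
  normal form = 5x_2^2 - 7x_2 - 12x_3 - 7/4.
The normal form is nonzero, so p ∉ I. Since p minus its normal form lies in I, I + (p) = I + (r) where r = 5x_2^2 - 7x_2 - 12x_3 - 7/4; decide whether this ideal is the whole ring.
Run Buchberger on G together with r (pairs among the g_i already reduce to 0 since G is a Gröbner basis):
g_1 = x_1 - 1, LT = x_1.
g_2 = x_2x_3 + 3/4x_2 + 1/6x_3^2 - 11/3, LT = x_2x_3.
r = 5x_2^2 - 7x_2 - 12x_3 - 7/4, LT = x_2^2.

S(g_2,r): lcm = x_2^2x_3. S = 3/4x_2^2 + 1/6x_2x_3^2 + 7/5x_2x_3 - 11/3x_2 + 12/5x_3^2 + 7/20x_3.
  leading term x_2^2: subtract (3/20)·r from 3/4x_2^2 + 1/6x_2x_3^2 + 7/5x_2x_3 - 11/3x_2 + 12/5x_3^2 + 7/20x_3 → 1/6x_2x_3^2 + 7/5x_2x_3 - 157/60x_2 + 12/5x_3^2 + 43/20x_3 + 21/80
  leading term x_2x_3^2: subtract (1/6x_3)·g_2 from 1/6x_2x_3^2 + 7/5x_2x_3 - 157/60x_2 + 12/5x_3^2 + 43/20x_3 + 21/80 → 51/40x_2x_3 - 157/60x_2 - 1/36x_3^3 + 12/5x_3^2 + 497/180x_3 + 21/80
  leading term x_2x_3: subtract (51/40)·g_2 from 51/40x_2x_3 - 157/60x_2 - 1/36x_3^3 + 12/5x_3^2 + 497/180x_3 + 21/80 → -343/96x_2 - 1/36x_3^3 + 35/16x_3^2 + 497/180x_3 + 79/16
  leading term x_2: no divisor's leading term divides it; move -343/96x_2 to the remainder.
  leading term x_3^3: no divisor's leading term divides it; move -1/36x_3^3 to the remainder.
  leading term x_3^2: no divisor's leading term divides it; move 35/16x_3^2 to the remainder.
  leading term x_3: no divisor's leading term divides it; move 497/180x_3 to the remainder.
  leading term 1: no divisor's leading term divides it; move 79/16 to the remainder.
  remainder -343/96x_2 - 1/36x_3^3 + 35/16x_3^2 + 497/180x_3 + 79/16 ≠ 0; add m_4 = -343/96x_2 - 1/36x_3^3 + 35/16x_3^2 + 497/180x_3 + 79/16 to the basis.

S(g_2,m_4): lcm = x_2x_3. S = 3/4x_2 - 8/1029x_3^4 + 30/49x_3^3 + 1381/1470x_3^2 + 474/343x_3 - 11/3.
  leading term x_2: subtract (-72/343)·m_4 from 3/4x_2 - 8/1029x_3^4 + 30/49x_3^3 + 1381/1470x_3^2 + 474/343x_3 - 11/3 → -8/1029x_3^4 + 208/343x_3^3 + 1028/735x_3^2 + 3364/1715x_3 - 5413/2058
  leading term x_3^4: no divisor's leading term divides it; move -8/1029x_3^4 to the remainder.
  leading term x_3^3: no divisor's leading term divides it; move 208/343x_3^3 to the remainder.
  leading term x_3^2: no divisor's leading term divides it; move 1028/735x_3^2 to the remainder.
  leading term x_3: no divisor's leading term divides it; move 3364/1715x_3 to the remainder.
  leading term 1: no divisor's leading term divides it; move -5413/2058 to the remainder.
  remainder -8/1029x_3^4 + 208/343x_3^3 + 1028/735x_3^2 + 3364/1715x_3 - 5413/2058 ≠ 0; add m_5 = -8/1029x_3^4 + 208/343x_3^3 + 1028/735x_3^2 + 3364/1715x_3 - 5413/2058 to the basis.

The other S-polynomials (S(g_1,g_2), S(g_1,r), S(g_1,m_4), S(r,m_4), S(g_1,m_5), S(g_2,m_5), S(r,m_5), S(m_4,m_5)) all reduce to 0 modulo the current basis, so we have a Gröbner basis.
Inter-reduce: drop elements whose leading term is divisible by another's, tail-reduce, and make monic.
Reduced Gröbner basis: {x_1 - 1, x_2 + 8/1029x_3^3 - 30/49x_3^2 - 568/735x_3 - 474/343, x_3^4 - 78x_3^3 - 1799/10x_3^2 - 2523/10x_3 + 5413/16}.
The reduced Gröbner basis of I + (p) is {x_1 - 1, x_2 + 8/1029x_3^3 - 30/49x_3^2 - 568/735x_3 - 474/343, x_3^4 - 78x_3^3 - 1799/10x_3^2 - 2523/10x_3 + 5413/16} ≠ {1}, a proper ideal, so the enlarged system stays consistent: p is independent of I, with normal form 5x_2^2 - 7x_2 - 12x_3 - 7/4.

-3x_1 + 5x_2^2 - 7x_2 - 12x_3 + 5/4 is independent of I; its normal form modulo I is 5x_2^2 - 7x_2 - 12x_3 - 7/4.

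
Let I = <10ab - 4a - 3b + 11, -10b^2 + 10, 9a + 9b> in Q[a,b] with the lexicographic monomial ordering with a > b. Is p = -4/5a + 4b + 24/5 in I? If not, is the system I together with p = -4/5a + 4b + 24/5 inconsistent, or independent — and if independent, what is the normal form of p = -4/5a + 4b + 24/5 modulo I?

-4/5a + 4b + 24/5 lies in I (it reduces to 0).

First compute the reduced Gröbner basis of I by Buchberger's algorithm.
f_1 = 10ab - 4a - 3b + 11, LT = ab.
f_2 = -10b^2 + 10, LT = b^2.
f_3 = 9a + 9b, LT = a.

S(f_1,f_2): lcm = ab^2. S = -2/5ab + a - 3/10b^2 + 11/10b.
  leading term ab: subtract (-1/25)·f_1 from -2/5ab + a - 3/10b^2 + 11/10b → 21/25a - 3/10b^2 + 49/50b + 11/25
  leading term a: subtract (7/75)·f_3 from 21/25a - 3/10b^2 + 49/50b + 11/25 → -3/10b^2 + 7/50b + 11/25
  leading term b^2: subtract (3/100)·f_2 from -3/10b^2 + 7/50b + 11/25 → 7/50b + 7/50
  leading term b: no divisor's leading term divides it; move 7/50b to the remainder.
  leading term 1: no divisor's leading term divides it; move 7/50 to the remainder.
  remainder 7/50b + 7/50 ≠ 0; add h_4 = 7/50b + 7/50 to the basis.

The other S-polynomials (S(f_1,f_3), S(f_2,f_3), S(f_1,h_4), S(f_2,h_4), S(f_3,h_4)) all reduce to 0 modulo the current basis, so we have a Gröbner basis.
Inter-reduce: drop elements whose leading term is divisible by another's, tail-reduce, and make monic.
Reduced Gröbner basis: {a - 1, b + 1}.
Label its elements g_1 = a - 1, g_2 = b + 1.

Reduce p = -4/5a + 4b + 24/5 modulo G:
  leading term a: subtract (-4/5)·g_1 from -4/5a + 4b + 24/5 → 4b + 4
  leading term b: subtract (4)·g_2 from 4b + 4 → 0
  normal form = 0.
Since the normal form is 0, p ∈ I.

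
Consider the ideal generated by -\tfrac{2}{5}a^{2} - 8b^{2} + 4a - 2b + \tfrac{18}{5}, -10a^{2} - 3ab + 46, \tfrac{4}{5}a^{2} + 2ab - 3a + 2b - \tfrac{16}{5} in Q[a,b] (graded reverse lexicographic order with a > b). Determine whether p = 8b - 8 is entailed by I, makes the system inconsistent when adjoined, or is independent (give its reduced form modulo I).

8b - 8 lies in I (it reduces to 0).

First compute the reduced Gröbner basis of I by Buchberger's algorithm.
f_1 = -\tfrac{2}{5}a^{2} - 8b^{2} + 4a - 2b + \tfrac{18}{5}, LT = a^{2}.
f_2 = -10a^{2} - 3ab + 46, LT = a^{2}.
f_3 = \tfrac{4}{5}a^{2} + 2ab - 3a + 2b - \tfrac{16}{5}, LT = a^{2}.

S(f_1,f_2): lcm = a^{2}. S = -\tfrac{3}{10}ab + 20b^{2} - 10a + 5b - \tfrac{22}{5}.
  reduce S modulo (f_1, f_2, f_3):
  remainder -\tfrac{3}{10}ab + 20b^{2} - 10a + 5b - \tfrac{22}{5} ≠ 0; add h_4 = -\tfrac{3}{10}ab + 20b^{2} - 10a + 5b - \tfrac{22}{5} to the basis.

S(f_1,f_3): lcm = a^{2}. S = -\tfrac{5}{2}ab + 20b^{2} - \tfrac{25}{4}a + \tfrac{5}{2}b - 5.
  reduce S modulo (f_1, f_2, f_3, h_4):
  remainder -\tfrac{440}{3}b^{2} + \tfrac{925}{12}a - \tfrac{235}{6}b + \tfrac{95}{3} ≠ 0; add h_5 = -\tfrac{440}{3}b^{2} + \tfrac{925}{12}a - \tfrac{235}{6}b + \tfrac{95}{3} to the basis.

S(f_1,h_4): lcm = a^{2}b. S = \tfrac{200}{3}ab^{2} + 20b^{3} - \tfrac{100}{3}a^{2} + \tfrac{20}{3}ab + 5b^{2} - \tfrac{44}{3}a - 9b.
  reduce S modulo (f_1, f_2, f_3, h_4, h_5):
  remainder \tfrac{260991}{1408}a - \tfrac{114441}{704}b - \tfrac{73275}{352} ≠ 0; add h_6 = \tfrac{260991}{1408}a - \tfrac{114441}{704}b - \tfrac{73275}{352} to the basis.

S(h_4,h_5): lcm = ab^{2}. S = -\tfrac{200}{3}b^{3} + \tfrac{185}{352}a^{2} + \tfrac{17459}{528}ab - \tfrac{50}{3}b^{2} + \tfrac{19}{88}a + \tfrac{44}{3}b.
  reduce S modulo (f_1, f_2, f_3, h_4, h_5, h_6):
  remainder -\tfrac{9085653}{112284128}b + \tfrac{9085653}{112284128} ≠ 0; add h_7 = -\tfrac{9085653}{112284128}b + \tfrac{9085653}{112284128} to the basis.

The other S-polynomials (S(f_2,f_3), S(f_2,h_4), S(f_3,h_4), S(f_1,h_5), S(f_2,h_5), S(f_3,h_5), S(f_1,h_6), S(f_2,h_6), S(f_3,h_6), S(h_4,h_6), S(h_5,h_6), S(f_1,h_7), S(f_2,h_7), S(f_3,h_7), S(h_4,h_7), S(h_5,h_7), S(h_6,h_7)) all reduce to 0 modulo the current basis, so we have a Gröbner basis.
Inter-reduce: drop elements whose leading term is divisible by another's, tail-reduce, and make monic.
Reduced Gröbner basis: {a - 2, b - 1}.
Label its elements g_1 = a - 2, g_2 = b - 1.

Reduce p = 8b - 8 modulo G:
  leading term b: subtract (8)·g_2 from 8b - 8 → 0
  normal form = 0.
Since the normal form is 0, p ∈ I.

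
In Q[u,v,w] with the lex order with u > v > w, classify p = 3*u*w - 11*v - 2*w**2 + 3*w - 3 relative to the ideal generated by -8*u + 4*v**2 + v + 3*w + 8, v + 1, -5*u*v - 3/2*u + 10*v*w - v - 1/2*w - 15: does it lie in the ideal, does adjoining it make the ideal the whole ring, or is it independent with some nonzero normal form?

3*u*w - 11*v - 2*w**2 + 3*w - 3 lies in I (it reduces to 0).

First compute the reduced Gröbner basis of I by Buchberger's algorithm.
f_1 = -8*u + 4*v**2 + v + 3*w + 8, LT = u.
f_2 = v + 1, LT = v.
f_3 = -5*u*v - 3/2*u + 10*v*w - v - 1/2*w - 15, LT = u*v.

S(f_1,f_2): leading monomials are coprime, so the S-polynomial reduces to 0 (Buchberger's first criterion).
S(f_1,f_3): lcm = u*v. S = -3/10*u - 1/2*v**3 - 1/8*v**2 + 13/8*v*w - 6/5*v - 1/10*w - 3.
  leading term u: subtract (3/80)·f_1 from -3/10*u - 1/2*v**3 - 1/8*v**2 + 13/8*v*w - 6/5*v - 1/10*w - 3 → -1/2*v**3 - 11/40*v**2 + 13/8*v*w - 99/80*v - 17/80*w - 33/10
  leading term v**3: subtract (-1/2*v**2)·f_2 from -1/2*v**3 - 11/40*v**2 + 13/8*v*w - 99/80*v - 17/80*w - 33/10 → 9/40*v**2 + 13/8*v*w - 99/80*v - 17/80*w - 33/10
  leading term v**2: subtract (9/40*v)·f_2 from 9/40*v**2 + 13/8*v*w - 99/80*v - 17/80*w - 33/10 → 13/8*v*w - 117/80*v - 17/80*w - 33/10
  leading term v*w: subtract (13/8*w)·f_2 from 13/8*v*w - 117/80*v - 17/80*w - 33/10 → -117/80*v - 147/80*w - 33/10
  leading term v: subtract (-117/80)·f_2 from -117/80*v - 147/80*w - 33/10 → -147/80*w - 147/80
  leading term w: no divisor's leading term divides it; move -147/80*w to the remainder.
  leading term 1: no divisor's leading term divides it; move -147/80 to the remainder.
  remainder -147/80*w - 147/80 ≠ 0; add h_4 = -147/80*w - 147/80 to the basis.

S(f_2,f_3): lcm = u*v. S = 7/10*u + 2*v*w - 1/5*v - 1/10*w - 3.
  leading term u: subtract (-7/80)·f_1 from 7/10*u + 2*v*w - 1/5*v - 1/10*w - 3 → 7/20*v**2 + 2*v*w - 9/80*v + 13/80*w - 23/10
  leading term v**2: subtract (7/20*v)·f_2 from 7/20*v**2 + 2*v*w - 9/80*v + 13/80*w - 23/10 → 2*v*w - 37/80*v + 13/80*w - 23/10
  leading term v*w: subtract (2*w)·f_2 from 2*v*w - 37/80*v + 13/80*w - 23/10 → -37/80*v - 147/80*w - 23/10
  leading term v: subtract (-37/80)·f_2 from -37/80*v - 147/80*w - 23/10 → -147/80*w - 147/80
  leading term w: subtract (1)·h_4 from -147/80*w - 147/80 → 0
  remainder 0.

S(f_1,h_4): leading monomials are coprime, so the S-polynomial reduces to 0 (Buchberger's first criterion).
S(f_2,h_4): leading monomials are coprime, so the S-polynomial reduces to 0 (Buchberger's first criterion).
S(f_3,h_4): leading monomials are coprime, so the S-polynomial reduces to 0 (Buchberger's first criterion).
Every S-polynomial of the final basis reduces to 0, so we have a Gröbner basis.
Inter-reduce: drop elements whose leading term is divisible by another's, tail-reduce, and make monic.
Reduced Gröbner basis: {u - 1, v + 1, w + 1}.
Label its elements g_1 = u - 1, g_2 = v + 1, g_3 = w + 1.

Reduce p = 3*u*w - 11*v - 2*w**2 + 3*w - 3 modulo G:
  leading term u*w: subtract (3*w)·g_1 from 3*u*w - 11*v - 2*w**2 + 3*w - 3 → -11*v - 2*w**2 + 6*w - 3
  leading term v: subtract (-11)·g_2 from -11*v - 2*w**2 + 6*w - 3 → -2*w**2 + 6*w + 8
  leading term w**2: subtract (-2*w)·g_3 from -2*w**2 + 6*w + 8 → 8*w + 8
  leading term w: subtract (8)·g_3 from 8*w + 8 → 0
  normal form = 0.
Since the normal form is 0, p ∈ I.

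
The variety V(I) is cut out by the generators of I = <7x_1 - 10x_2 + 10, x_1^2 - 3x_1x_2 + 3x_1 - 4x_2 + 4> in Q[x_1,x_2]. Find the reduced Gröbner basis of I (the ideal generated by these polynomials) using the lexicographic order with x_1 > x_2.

f_1 = 7x_1 - 10x_2 + 10, LT = x_1.
f_2 = x_1^2 - 3x_1x_2 + 3x_1 - 4x_2 + 4, LT = x_1^2.

S(f_1,f_2): lcm = x_1^2. S = 11/7x_1x_2 - 11/7x_1 + 4x_2 - 4.
  reduce S modulo (f_1, f_2):
  remainder 110/49x_2^2 - 24/49x_2 - 86/49 ≠ 0; add g_3 = 110/49x_2^2 - 24/49x_2 - 86/49 to the basis.

The other S-polynomials (S(f_1,g_3), S(f_2,g_3)) all reduce to 0 modulo the current basis, so we have a Gröbner basis.
Inter-reduce: drop elements whose leading term is divisible by another's, tail-reduce, and make monic.

G = {x_1 - 10/7x_2 + 10/7, x_2^2 - 12/55x_2 - 43/55}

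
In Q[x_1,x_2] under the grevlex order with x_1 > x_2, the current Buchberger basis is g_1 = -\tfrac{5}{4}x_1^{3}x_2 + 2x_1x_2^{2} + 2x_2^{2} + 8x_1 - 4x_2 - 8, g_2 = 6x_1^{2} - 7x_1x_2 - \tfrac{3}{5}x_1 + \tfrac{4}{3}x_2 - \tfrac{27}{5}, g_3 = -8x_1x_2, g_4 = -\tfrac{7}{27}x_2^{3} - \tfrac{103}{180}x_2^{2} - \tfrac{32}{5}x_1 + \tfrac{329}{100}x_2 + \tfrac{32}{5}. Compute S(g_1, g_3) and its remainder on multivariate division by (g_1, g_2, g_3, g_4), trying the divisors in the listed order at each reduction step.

S(g_1, g_3) = -\tfrac{8}{5}x_1x_2^{2} - \tfrac{8}{5}x_2^{2} - \tfrac{32}{5}x_1 + \tfrac{16}{5}x_2 + \tfrac{32}{5}; remainder on division = -\tfrac{8}{5}x_2^{2} - \tfrac{32}{5}x_1 + \tfrac{16}{5}x_2 + \tfrac{32}{5}.

lcm(LM(g_1), LM(g_3)) = x_1^{3}x_2.
S = (lcm/LT(g_1))·g_1 − (lcm/LT(g_3))·g_3 = -\tfrac{8}{5}x_1x_2^{2} - \tfrac{8}{5}x_2^{2} - \tfrac{32}{5}x_1 + \tfrac{16}{5}x_2 + \tfrac{32}{5}.
Reduce S modulo (g_1, g_2, g_3, g_4) in that order:
  leading term x_1x_2^{2}: subtract (\tfrac{1}{5}x_2)·g_3 from -\tfrac{8}{5}x_1x_2^{2} - \tfrac{8}{5}x_2^{2} - \tfrac{32}{5}x_1 + \tfrac{16}{5}x_2 + \tfrac{32}{5} → -\tfrac{8}{5}x_2^{2} - \tfrac{32}{5}x_1 + \tfrac{16}{5}x_2 + \tfrac{32}{5}
  leading term x_2^{2}: no divisor's leading term divides it; move -\tfrac{8}{5}x_2^{2} to the remainder.
  leading term x_1: no divisor's leading term divides it; move -\tfrac{32}{5}x_1 to the remainder.
  leading term x_2: no divisor's leading term divides it; move \tfrac{16}{5}x_2 to the remainder.
  leading term 1: no divisor's leading term divides it; move \tfrac{32}{5} to the remainder.
The remainder -\tfrac{8}{5}x_2^{2} - \tfrac{32}{5}x_1 + \tfrac{16}{5}x_2 + \tfrac{32}{5} is nonzero, so it would be added as the next basis element.
An S-polynomial is built so that the two leading terms cancel; whether anything survives reduction is exactly the Gröbner-basis criterion.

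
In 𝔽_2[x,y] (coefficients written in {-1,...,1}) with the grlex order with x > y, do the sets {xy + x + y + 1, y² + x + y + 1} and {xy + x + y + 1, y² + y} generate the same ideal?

No, the ideals differ.

Two ideals are equal iff their reduced Gröbner bases coincide (the reduced basis is unique for a fixed ordering).
Buchberger on the first generating set:
f_1 = xy + x + y + 1, LT = xy.
f_2 = y² + x + y + 1, LT = y².

S(f_1,f_2): lcm = xy². S = x² + y² + x + y.
  reduce S modulo (f_1, f_2):
  remainder x² + 1 ≠ 0; add g_3 = x² + 1 to the basis.

The other S-polynomials (S(f_1,g_3), S(f_2,g_3)) all reduce to 0 modulo the current basis, so we have a Gröbner basis.
Inter-reduce: drop elements whose leading term is divisible by another's, tail-reduce, and make monic.
Reduced Gröbner basis: {x² + 1, xy + x + y + 1, y² + x + y + 1}.

Buchberger on the second generating set:
h_1 = xy + x + y + 1, LT = xy.
h_2 = y² + y, LT = y².

The S-polynomials (S(h_1,h_2)) all reduce to 0 modulo the current basis, so we have a Gröbner basis.
Inter-reduce: drop elements whose leading term is divisible by another's, tail-reduce, and make monic.
Reduced Gröbner basis: {xy + x + y + 1, y² + y}.

Since the reduced bases disagree, the two ideals are not the same.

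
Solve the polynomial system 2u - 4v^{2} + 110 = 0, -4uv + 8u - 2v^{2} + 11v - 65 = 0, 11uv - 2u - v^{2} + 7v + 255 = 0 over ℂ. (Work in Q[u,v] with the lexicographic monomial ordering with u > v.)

{(-5, 5)}

Compute a lex Gröbner basis by Buchberger's algorithm.
f_1 = 2u - 4v^{2} + 110, LT = u.
f_2 = -4uv + 8u - 2v^{2} + 11v - 65, LT = uv.
f_3 = 11uv - 2u - v^{2} + 7v + 255, LT = uv.

S(f_1,f_2): lcm = uv. S = 2u - 2v^{3} - \tfrac{1}{2}v^{2} + \tfrac{231}{4}v - \tfrac{65}{4}.
  leading term u: subtract (1)·f_1 from 2u - 2v^{3} - \tfrac{1}{2}v^{2} + \tfrac{231}{4}v - \tfrac{65}{4} → -2v^{3} + \tfrac{7}{2}v^{2} + \tfrac{231}{4}v - \tfrac{505}{4}
  leading term v^{3}: no divisor's leading term divides it; move -2v^{3} to the remainder.
  leading term v^{2}: no divisor's leading term divides it; move \tfrac{7}{2}v^{2} to the remainder.
  leading term v: no divisor's leading term divides it; move \tfrac{231}{4}v to the remainder.
  leading term 1: no divisor's leading term divides it; move -\tfrac{505}{4} to the remainder.
  remainder -2v^{3} + \tfrac{7}{2}v^{2} + \tfrac{231}{4}v - \tfrac{505}{4} ≠ 0; add h_4 = -2v^{3} + \tfrac{7}{2}v^{2} + \tfrac{231}{4}v - \tfrac{505}{4} to the basis.

S(f_1,f_3): lcm = uv. S = \tfrac{2}{11}u - 2v^{3} + \tfrac{1}{11}v^{2} + \tfrac{598}{11}v - \tfrac{255}{11}.
  leading term u: subtract (\tfrac{1}{11})·f_1 from \tfrac{2}{11}u - 2v^{3} + \tfrac{1}{11}v^{2} + \tfrac{598}{11}v - \tfrac{255}{11} → -2v^{3} + \tfrac{5}{11}v^{2} + \tfrac{598}{11}v - \tfrac{365}{11}
  leading term v^{3}: subtract (1)·h_4 from -2v^{3} + \tfrac{5}{11}v^{2} + \tfrac{598}{11}v - \tfrac{365}{11} → -\tfrac{67}{22}v^{2} - \tfrac{149}{44}v + \tfrac{4095}{44}
  leading term v^{2}: no divisor's leading term divides it; move -\tfrac{67}{22}v^{2} to the remainder.
  leading term v: no divisor's leading term divides it; move -\tfrac{149}{44}v to the remainder.
  leading term 1: no divisor's leading term divides it; move \tfrac{4095}{44} to the remainder.
  remainder -\tfrac{67}{22}v^{2} - \tfrac{149}{44}v + \tfrac{4095}{44} ≠ 0; add h_5 = -\tfrac{67}{22}v^{2} - \tfrac{149}{44}v + \tfrac{4095}{44} to the basis.

S(f_3,h_4): lcm = uv^{3}. S = \tfrac{69}{44}uv^{2} + \tfrac{231}{8}uv - \tfrac{505}{8}u - \tfrac{1}{11}v^{4} + \tfrac{7}{11}v^{3} + \tfrac{255}{11}v^{2}.
  leading term uv^{2}: subtract (\tfrac{69}{88}v^{2})·f_1 from \tfrac{69}{44}uv^{2} + \tfrac{231}{8}uv - \tfrac{505}{8}u - \tfrac{1}{11}v^{4} + \tfrac{7}{11}v^{3} + \tfrac{255}{11}v^{2} → \tfrac{231}{8}uv - \tfrac{505}{8}u + \tfrac{67}{22}v^{4} + \tfrac{7}{11}v^{3} - \tfrac{2775}{44}v^{2}
  leading term uv: subtract (\tfrac{231}{16}v)·f_1 from \tfrac{231}{8}uv - \tfrac{505}{8}u + \tfrac{67}{22}v^{4} + \tfrac{7}{11}v^{3} - \tfrac{2775}{44}v^{2} → -\tfrac{505}{8}u + \tfrac{67}{22}v^{4} + \tfrac{2569}{44}v^{3} - \tfrac{2775}{44}v^{2} - \tfrac{12705}{8}v
  leading term u: subtract (-\tfrac{505}{16})·f_1 from -\tfrac{505}{8}u + \tfrac{67}{22}v^{4} + \tfrac{2569}{44}v^{3} - \tfrac{2775}{44}v^{2} - \tfrac{12705}{8}v → \tfrac{67}{22}v^{4} + \tfrac{2569}{44}v^{3} - \tfrac{4165}{22}v^{2} - \tfrac{12705}{8}v + \tfrac{27775}{8}
  leading term v^{4}: subtract (-\tfrac{67}{44}v)·h_4 from \tfrac{67}{22}v^{4} + \tfrac{2569}{44}v^{3} - \tfrac{4165}{22}v^{2} - \tfrac{12705}{8}v + \tfrac{27775}{8} → \tfrac{5607}{88}v^{3} - \tfrac{17843}{176}v^{2} - \tfrac{313345}{176}v + \tfrac{27775}{8}
  leading term v^{3}: subtract (-\tfrac{5607}{176})·h_4 from \tfrac{5607}{88}v^{3} - \tfrac{17843}{176}v^{2} - \tfrac{313345}{176}v + \tfrac{27775}{8} → \tfrac{3563}{352}v^{2} + \tfrac{41837}{704}v - \tfrac{387335}{704}
  leading term v^{2}: subtract (-\tfrac{3563}{1072})·h_5 from \tfrac{3563}{352}v^{2} + \tfrac{41837}{704}v - \tfrac{387335}{704} → \tfrac{35503}{737}v - \tfrac{177515}{737}
  leading term v: no divisor's leading term divides it; move \tfrac{35503}{737}v to the remainder.
  leading term 1: no divisor's leading term divides it; move -\tfrac{177515}{737} to the remainder.
  remainder \tfrac{35503}{737}v - \tfrac{177515}{737} ≠ 0; add h_6 = \tfrac{35503}{737}v - \tfrac{177515}{737} to the basis.

The other S-polynomials (S(f_2,f_3), S(f_1,h_4), S(f_2,h_4), S(f_1,h_5), S(f_2,h_5), S(f_3,h_5), S(h_4,h_5), S(f_1,h_6), S(f_2,h_6), S(f_3,h_6), S(h_4,h_6), S(h_5,h_6)) all reduce to 0 modulo the current basis, so we have a Gröbner basis.
Inter-reduce: drop elements whose leading term is divisible by another's, tail-reduce, and make monic.
Reduced Gröbner basis: {u + 5, v - 5}.

Since the basis is lex-ordered, v - 5 is univariate in v. Its roots are {5}. Back-substituting each root into the other basis elements fixes the other coordinates.
  v = 5: the earlier basis element becomes u + 5 = 0, giving u = -5 — point (-5, 5).
Substituting each solution back into the original system confirms all equations vanish.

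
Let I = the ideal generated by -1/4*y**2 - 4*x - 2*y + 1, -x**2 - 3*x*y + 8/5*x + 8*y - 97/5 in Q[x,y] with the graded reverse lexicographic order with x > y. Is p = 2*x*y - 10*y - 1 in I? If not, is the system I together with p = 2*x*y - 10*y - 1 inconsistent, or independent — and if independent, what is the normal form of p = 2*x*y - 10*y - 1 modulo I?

Adjoining 2*x*y - 10*y - 1 makes the ideal the whole ring: the system is inconsistent.

First compute the reduced Gröbner basis of I by Buchberger's algorithm.
f_1 = -1/4*y**2 - 4*x - 2*y + 1, LT = y**2.
f_2 = -x**2 - 3*x*y + 8/5*x + 8*y - 97/5, LT = x**2.

The S-polynomials (S(f_1,f_2)) all reduce to 0 modulo the current basis, so we have a Gröbner basis.
Inter-reduce: drop elements whose leading term is divisible by another's, tail-reduce, and make monic.
Reduced Gröbner basis: {x**2 + 3*x*y - 8/5*x - 8*y + 97/5, y**2 + 16*x + 8*y - 4}.
Label its elements g_1 = x**2 + 3*x*y - 8/5*x - 8*y + 97/5, g_2 = y**2 + 16*x + 8*y - 4.

Reduce p = 2*x*y - 10*y - 1 modulo G:
  leading term x*y: no divisor's leading term divides it; move 2*x*y to the remainder.
  leading term y: no divisor's leading term divides it; move -10*y to the remainder.
  leading term 1: no divisor's leading term divides it; move -1 to the remainder.
  normal form = 2*x*y - 10*y - 1.
The normal form is nonzero, so p ∉ I. Since p minus its normal form lies in I, I + (p) = I + (r) where r = 2*x*y - 10*y - 1; decide whether this ideal is the whole ring.
Run Buchberger on G together with r (pairs among the g_i already reduce to 0 since G is a Gröbner basis):
g_1 = x**2 + 3*x*y - 8/5*x - 8*y + 97/5, LT = x**2.
g_2 = y**2 + 16*x + 8*y - 4, LT = y**2.
r = 2*x*y - 10*y - 1, LT = x*y.

S(g_1,r): lcm = x**2*y. S = 3*x*y**2 + 17/5*x*y - 8*y**2 + 1/2*x + 97/5*y.
  reduce S modulo (g_1, g_2, r):
  remainder 637/10*x + 1582/5*y + 9609/10 ≠ 0; add m_4 = 637/10*x + 1582/5*y + 9609/10 to the basis.

S(g_2,r): lcm = x*y**2. S = 16*x**2 + 8*x*y + 5*y**2 - 4*x + 1/2*y.
  reduce S modulo (g_1, g_2, r, m_4):
  remainder 162503/910*y + 1817204/3185 ≠ 0; add m_5 = 162503/910*y + 1817204/3185 to the basis.

S(g_1,m_4): lcm = x**2. S = -179/91*x*y - 53141/3185*x - 8*y + 97/5.
  reduce S modulo (g_1, g_2, r, m_4, m_5):
  remainder 90288699975/1449201754 ≠ 0; add m_6 = 90288699975/1449201754 to the basis.

The other S-polynomials (S(g_1,g_2), S(g_2,m_4), S(r,m_4), S(g_1,m_5), S(g_2,m_5), S(r,m_5), S(m_4,m_5), S(g_1,m_6), S(g_2,m_6), S(r,m_6), S(m_4,m_6), S(m_5,m_6)) all reduce to 0 modulo the current basis, so we have a Gröbner basis.
Inter-reduce: drop elements whose leading term is divisible by another's, tail-reduce, and make monic.
Reduced Gröbner basis: {1}.
The reduced Gröbner basis of I + (p) is {1}: the ideal is the whole ring, so the enlarged system has no common solution — adjoining p is inconsistent.

Ideal membership is decidable via reduction modulo a Gröbner basis.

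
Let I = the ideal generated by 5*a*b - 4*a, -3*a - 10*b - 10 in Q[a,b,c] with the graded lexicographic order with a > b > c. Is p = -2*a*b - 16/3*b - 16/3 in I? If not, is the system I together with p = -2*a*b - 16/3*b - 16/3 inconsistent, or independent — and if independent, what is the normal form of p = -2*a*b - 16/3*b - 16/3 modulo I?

First compute the reduced Gröbner basis of I by Buchberger's algorithm.
f_1 = 5*a*b - 4*a, LT = a*b.
f_2 = -3*a - 10*b - 10, LT = a.

S(f_1,f_2): lcm = a*b. S = -10/3*b**2 - 4/5*a - 10/3*b.
  leading term b**2: no divisor's leading term divides it; move -10/3*b**2 to the remainder.
  leading term a: subtract (4/15)·f_2 from -4/5*a - 10/3*b → -2/3*b + 8/3
  leading term b: no divisor's leading term divides it; move -2/3*b to the remainder.
  leading term 1: no divisor's leading term divides it; move 8/3 to the remainder.
  remainder -10/3*b**2 - 2/3*b + 8/3 ≠ 0; add h_3 = -10/3*b**2 - 2/3*b + 8/3 to the basis.

The other S-polynomials (S(f_1,h_3), S(f_2,h_3)) all reduce to 0 modulo the current basis, so we have a Gröbner basis.
Inter-reduce: drop elements whose leading term is divisible by another's, tail-reduce, and make monic.
Reduced Gröbner basis: {b**2 + 1/5*b - 4/5, a + 10/3*b + 10/3}.
Label its elements g_1 = b**2 + 1/5*b - 4/5, g_2 = a + 10/3*b + 10/3.

Reduce p = -2*a*b - 16/3*b - 16/3 modulo G:
  leading term a*b: subtract (-2*b)·g_2 from -2*a*b - 16/3*b - 16/3 → 20/3*b**2 + 4/3*b - 16/3
  leading term b**2: subtract (20/3)·g_1 from 20/3*b**2 + 4/3*b - 16/3 → 0
  normal form = 0.
Since the normal form is 0, p ∈ I.

-2*a*b - 16/3*b - 16/3 lies in I (it reduces to 0).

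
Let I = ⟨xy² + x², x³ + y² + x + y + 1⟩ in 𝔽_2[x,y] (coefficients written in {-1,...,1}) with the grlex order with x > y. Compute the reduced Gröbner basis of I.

f_1 = xy² + x², LT = xy².
f_2 = x³ + y² + x + y + 1, LT = x³.

S(f_1,f_2): lcm = x³y². S = x⁴ + y⁴ + xy² + y³ + y².
  leading term x⁴: subtract (x)·f_2 from x⁴ + y⁴ + xy² + y³ + y² → y⁴ + y³ + x² + xy + y² + x
  leading term y⁴: no divisor's leading term divides it; move y⁴ to the remainder.
  leading term y³: no divisor's leading term divides it; move y³ to the remainder.
  leading term x²: no divisor's leading term divides it; move x² to the remainder.
  leading term xy: no divisor's leading term divides it; move xy to the remainder.
  leading term y²: no divisor's leading term divides it; move y² to the remainder.
  leading term x: no divisor's leading term divides it; move x to the remainder.
  remainder y⁴ + y³ + x² + xy + y² + x ≠ 0; add g_3 = y⁴ + y³ + x² + xy + y² + x to the basis.

The other S-polynomials (S(f_1,g_3), S(f_2,g_3)) all reduce to 0 modulo the current basis, so we have a Gröbner basis.

G = {y⁴ + y³ + x² + xy + y² + x, x³ + y² + x + y + 1, xy² + x²}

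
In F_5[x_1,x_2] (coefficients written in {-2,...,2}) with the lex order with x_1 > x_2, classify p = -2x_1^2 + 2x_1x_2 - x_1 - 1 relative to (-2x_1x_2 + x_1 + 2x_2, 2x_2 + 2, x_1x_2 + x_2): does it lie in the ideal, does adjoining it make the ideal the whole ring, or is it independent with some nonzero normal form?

First compute the reduced Gröbner basis of I by Buchberger's algorithm.
f_1 = -2x_1x_2 + x_1 + 2x_2, LT = x_1x_2.
f_2 = 2x_2 + 2, LT = x_2.
f_3 = x_1x_2 + x_2, LT = x_1x_2.

S(f_1,f_2): lcm = x_1x_2. S = x_1 - x_2.
  leading term x_1: no divisor's leading term divides it; move x_1 to the remainder.
  leading term x_2: subtract (2)·f_2 from -x_2 → 1
  leading term 1: no divisor's leading term divides it; move 1 to the remainder.
  remainder x_1 + 1 ≠ 0; add h_4 = x_1 + 1 to the basis.

The other S-polynomials (S(f_1,f_3), S(f_2,f_3), S(f_1,h_4), S(f_2,h_4), S(f_3,h_4)) all reduce to 0 modulo the current basis, so we have a Gröbner basis.
Inter-reduce: drop elements whose leading term is divisible by another's, tail-reduce, and make monic.
Reduced Gröbner basis: {x_1 + 1, x_2 + 1}.
Label its elements g_1 = x_1 + 1, g_2 = x_2 + 1.

Reduce p = -2x_1^2 + 2x_1x_2 - x_1 - 1 modulo G:
  leading term x_1^2: subtract (-2x_1)·g_1 from -2x_1^2 + 2x_1x_2 - x_1 - 1 → 2x_1x_2 + x_1 - 1
  leading term x_1x_2: subtract (2x_2)·g_1 from 2x_1x_2 + x_1 - 1 → x_1 - 2x_2 - 1
  leading term x_1: subtract (1)·g_1 from x_1 - 2x_2 - 1 → -2x_2 - 2
  leading term x_2: subtract (-2)·g_2 from -2x_2 - 2 → 0
  normal form = 0.
Since the normal form is 0, p ∈ I.

-2x_1^2 + 2x_1x_2 - x_1 - 1 lies in I (it reduces to 0).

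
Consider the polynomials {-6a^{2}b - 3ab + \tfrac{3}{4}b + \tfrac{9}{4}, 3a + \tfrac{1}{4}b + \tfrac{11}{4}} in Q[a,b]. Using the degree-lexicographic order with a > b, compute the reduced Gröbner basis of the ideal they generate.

G = {b^{3} + 16b^{2} + 37b - 54, a + \tfrac{1}{12}b + \tfrac{11}{12}}

f_1 = -6a^{2}b - 3ab + \tfrac{3}{4}b + \tfrac{9}{4}, LT = a^{2}b.
f_2 = 3a + \tfrac{1}{4}b + \tfrac{11}{4}, LT = a.

S(f_1,f_2): lcm = a^{2}b. S = -\tfrac{1}{12}ab^{2} - \tfrac{5}{12}ab - \tfrac{1}{8}b - \tfrac{3}{8}.
  reduce S modulo (f_1, f_2):
  remainder \tfrac{1}{144}b^{3} + \tfrac{1}{9}b^{2} + \tfrac{37}{144}b - \tfrac{3}{8} ≠ 0; add g_3 = \tfrac{1}{144}b^{3} + \tfrac{1}{9}b^{2} + \tfrac{37}{144}b - \tfrac{3}{8} to the basis.

The other S-polynomials (S(f_1,g_3), S(f_2,g_3)) all reduce to 0 modulo the current basis, so we have a Gröbner basis.
Inter-reduce: drop elements whose leading term is divisible by another's, tail-reduce, and make monic.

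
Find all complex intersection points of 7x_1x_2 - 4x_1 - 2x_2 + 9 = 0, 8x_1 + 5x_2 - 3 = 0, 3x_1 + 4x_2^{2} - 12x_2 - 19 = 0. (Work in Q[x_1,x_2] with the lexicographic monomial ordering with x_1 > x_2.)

{(1, -1)}

Compute a lex Gröbner basis by Buchberger's algorithm.
f_1 = 7x_1x_2 - 4x_1 - 2x_2 + 9, LT = x_1x_2.
f_2 = 8x_1 + 5x_2 - 3, LT = x_1.
f_3 = 3x_1 + 4x_2^{2} - 12x_2 - 19, LT = x_1.

S(f_1,f_2): lcm = x_1x_2. S = -\tfrac{4}{7}x_1 - \tfrac{5}{8}x_2^{2} + \tfrac{5}{56}x_2 + \tfrac{9}{7}.
  leading term x_1: subtract (-\tfrac{1}{14})·f_2 from -\tfrac{4}{7}x_1 - \tfrac{5}{8}x_2^{2} + \tfrac{5}{56}x_2 + \tfrac{9}{7} → -\tfrac{5}{8}x_2^{2} + \tfrac{25}{56}x_2 + \tfrac{15}{14}
  leading term x_2^{2}: no divisor's leading term divides it; move -\tfrac{5}{8}x_2^{2} to the remainder.
  leading term x_2: no divisor's leading term divides it; move \tfrac{25}{56}x_2 to the remainder.
  leading term 1: no divisor's leading term divides it; move \tfrac{15}{14} to the remainder.
  remainder -\tfrac{5}{8}x_2^{2} + \tfrac{25}{56}x_2 + \tfrac{15}{14} ≠ 0; add h_4 = -\tfrac{5}{8}x_2^{2} + \tfrac{25}{56}x_2 + \tfrac{15}{14} to the basis.

S(f_1,f_3): lcm = x_1x_2. S = -\tfrac{4}{7}x_1 - \tfrac{4}{3}x_2^{3} + 4x_2^{2} + \tfrac{127}{21}x_2 + \tfrac{9}{7}.
  leading term x_1: subtract (-\tfrac{1}{14})·f_2 from -\tfrac{4}{7}x_1 - \tfrac{4}{3}x_2^{3} + 4x_2^{2} + \tfrac{127}{21}x_2 + \tfrac{9}{7} → -\tfrac{4}{3}x_2^{3} + 4x_2^{2} + \tfrac{269}{42}x_2 + \tfrac{15}{14}
  leading term x_2^{3}: subtract (\tfrac{32}{15}x_2)·h_4 from -\tfrac{4}{3}x_2^{3} + 4x_2^{2} + \tfrac{269}{42}x_2 + \tfrac{15}{14} → \tfrac{64}{21}x_2^{2} + \tfrac{173}{42}x_2 + \tfrac{15}{14}
  leading term x_2^{2}: subtract (-\tfrac{512}{105})·h_4 from \tfrac{64}{21}x_2^{2} + \tfrac{173}{42}x_2 + \tfrac{15}{14} → \tfrac{617}{98}x_2 + \tfrac{617}{98}
  leading term x_2: no divisor's leading term divides it; move \tfrac{617}{98}x_2 to the remainder.
  leading term 1: no divisor's leading term divides it; move \tfrac{617}{98} to the remainder.
  remainder \tfrac{617}{98}x_2 + \tfrac{617}{98} ≠ 0; add h_5 = \tfrac{617}{98}x_2 + \tfrac{617}{98} to the basis.

The other S-polynomials (S(f_2,f_3), S(f_1,h_4), S(f_2,h_4), S(f_3,h_4), S(f_1,h_5), S(f_2,h_5), S(f_3,h_5), S(h_4,h_5)) all reduce to 0 modulo the current basis, so we have a Gröbner basis.
Inter-reduce: drop elements whose leading term is divisible by another's, tail-reduce, and make monic.
Reduced Gröbner basis: {x_1 - 1, x_2 + 1}.

Elimination: the polynomial x_2 + 1 lies in the elimination ideal for x_2, so x_2 ∈ {-1}. For each such x_2, the remaining basis elements (now univariate) give the rest of the solution.
  x_2 = -1: the earlier basis element becomes x_1 - 1 = 0, giving x_1 = 1 — point (1, -1).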